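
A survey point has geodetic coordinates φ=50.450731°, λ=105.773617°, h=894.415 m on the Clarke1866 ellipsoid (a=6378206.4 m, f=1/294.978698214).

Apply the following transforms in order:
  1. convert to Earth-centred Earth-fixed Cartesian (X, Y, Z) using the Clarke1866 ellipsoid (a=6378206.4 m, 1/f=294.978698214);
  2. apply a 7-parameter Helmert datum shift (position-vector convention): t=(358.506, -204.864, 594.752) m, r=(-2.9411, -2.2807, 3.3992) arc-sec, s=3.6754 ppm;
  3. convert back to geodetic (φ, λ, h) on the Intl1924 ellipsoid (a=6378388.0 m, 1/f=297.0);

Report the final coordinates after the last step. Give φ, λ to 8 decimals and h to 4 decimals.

start: φ=50.450731°, λ=105.773617°, h=894.415 m
→ ECEF (a=6378206.400, f=1/294.978698214): X=-1106386.7146, Y=3916770.8492, Z=4895350.0593
→ Helmert 7p (PV): X=-1106150.9516, Y=3916631.9502, Z=4895894.7213
→ geod (Bowring, a=6378388.000): φ=50.45392447°, λ=105.77095444°, h=919.8731 m

φ=50.45392447°, λ=105.77095444°, h=919.8731 m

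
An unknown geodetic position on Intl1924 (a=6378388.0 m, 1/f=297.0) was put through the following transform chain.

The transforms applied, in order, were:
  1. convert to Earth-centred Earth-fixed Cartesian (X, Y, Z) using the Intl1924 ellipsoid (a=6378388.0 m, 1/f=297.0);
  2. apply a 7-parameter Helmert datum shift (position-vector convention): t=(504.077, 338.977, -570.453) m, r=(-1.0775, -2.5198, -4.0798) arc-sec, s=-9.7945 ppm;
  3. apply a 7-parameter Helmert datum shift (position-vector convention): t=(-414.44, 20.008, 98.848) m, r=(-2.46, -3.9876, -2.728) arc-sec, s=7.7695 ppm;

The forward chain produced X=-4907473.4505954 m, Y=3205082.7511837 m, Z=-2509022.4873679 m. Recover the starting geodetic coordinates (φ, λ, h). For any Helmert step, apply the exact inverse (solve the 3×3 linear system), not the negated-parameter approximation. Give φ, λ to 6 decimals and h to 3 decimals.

start: X=-4907473.4506, Y=3205082.7512, Z=-2509022.4874 m
→ Helmert⁻¹: X=-4907111.7784, Y=3205002.8646, Z=-2508968.7503
→ Helmert⁻¹: X=-4907757.9517, Y=3204611.3066, Z=-2508346.1708
→ geod (Bowring, a=6378388.000): φ=-23.30839700°, λ=146.85672900°, h=483.6070 m

φ=-23.308397°, λ=146.856729°, h=483.607 m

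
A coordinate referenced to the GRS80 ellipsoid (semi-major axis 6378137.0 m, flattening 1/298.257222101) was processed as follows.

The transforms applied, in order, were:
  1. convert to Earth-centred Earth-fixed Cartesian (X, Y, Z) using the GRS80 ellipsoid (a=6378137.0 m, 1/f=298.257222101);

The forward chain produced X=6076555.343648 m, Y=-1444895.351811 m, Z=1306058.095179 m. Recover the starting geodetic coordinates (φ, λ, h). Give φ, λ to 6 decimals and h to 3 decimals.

start: X=6076555.3436, Y=-1444895.3518, Z=1306058.0952 m
→ geod (Bowring, a=6378137.000): φ=11.88788600°, λ=-13.37551100°, h=3831.6910 m

φ=11.887886°, λ=-13.375511°, h=3831.691 m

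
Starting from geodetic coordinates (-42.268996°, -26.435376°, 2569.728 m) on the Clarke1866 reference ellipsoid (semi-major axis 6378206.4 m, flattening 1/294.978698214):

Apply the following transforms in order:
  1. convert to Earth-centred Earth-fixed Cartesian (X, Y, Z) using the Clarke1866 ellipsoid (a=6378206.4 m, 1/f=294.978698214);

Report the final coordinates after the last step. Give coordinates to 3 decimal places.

start: φ=-42.268996°, λ=-26.435376°, h=2569.728 m
→ ECEF (a=6378206.400, f=1/294.978698214): X=4234509.9177, Y=-2105288.7400, Z=-4269288.8740

X=4234509.918 m, Y=-2105288.740 m, Z=-4269288.874 m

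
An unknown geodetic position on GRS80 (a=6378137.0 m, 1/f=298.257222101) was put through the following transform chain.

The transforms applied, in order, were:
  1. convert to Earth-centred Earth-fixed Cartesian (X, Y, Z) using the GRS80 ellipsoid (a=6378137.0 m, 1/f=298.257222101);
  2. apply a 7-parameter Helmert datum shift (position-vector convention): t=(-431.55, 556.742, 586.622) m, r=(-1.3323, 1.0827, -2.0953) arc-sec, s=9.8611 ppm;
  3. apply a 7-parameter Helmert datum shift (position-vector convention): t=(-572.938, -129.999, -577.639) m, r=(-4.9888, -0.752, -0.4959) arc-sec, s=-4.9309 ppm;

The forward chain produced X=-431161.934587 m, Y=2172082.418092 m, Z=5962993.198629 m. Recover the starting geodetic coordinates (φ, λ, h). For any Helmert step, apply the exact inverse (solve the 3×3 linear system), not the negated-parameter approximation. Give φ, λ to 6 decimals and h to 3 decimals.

start: X=-431161.9346, Y=2172082.4181, Z=5962993.1986 m
→ Helmert⁻¹: X=-430574.5996, Y=2172077.8537, Z=5963654.3480
→ Helmert⁻¹: X=-430192.1666, Y=2171456.8121, Z=5963020.6919
→ geod (Bowring, a=6378137.000): φ=69.75871700°, λ=101.20589400°, h=1321.9330 m

φ=69.758717°, λ=101.205894°, h=1321.933 m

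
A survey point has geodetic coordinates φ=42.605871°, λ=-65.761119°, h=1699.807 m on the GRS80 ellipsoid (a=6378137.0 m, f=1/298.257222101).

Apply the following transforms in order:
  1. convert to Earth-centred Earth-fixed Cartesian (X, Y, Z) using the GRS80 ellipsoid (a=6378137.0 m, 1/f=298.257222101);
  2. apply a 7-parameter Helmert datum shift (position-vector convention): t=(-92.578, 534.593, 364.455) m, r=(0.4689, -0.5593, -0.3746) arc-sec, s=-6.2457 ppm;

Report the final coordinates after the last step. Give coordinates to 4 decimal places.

X=1930635.7132 m, Y=-4287801.8213 m, Z=4296861.9853 m

start: φ=42.605871°, λ=-65.761119°, h=1699.807 m
→ ECEF (a=6378137.000, f=1/298.257222101): X=1930759.7885, Y=-4288349.9244, Z=4296528.8784
→ Helmert 7p (PV): X=1930635.7132, Y=-4287801.8213, Z=4296861.9853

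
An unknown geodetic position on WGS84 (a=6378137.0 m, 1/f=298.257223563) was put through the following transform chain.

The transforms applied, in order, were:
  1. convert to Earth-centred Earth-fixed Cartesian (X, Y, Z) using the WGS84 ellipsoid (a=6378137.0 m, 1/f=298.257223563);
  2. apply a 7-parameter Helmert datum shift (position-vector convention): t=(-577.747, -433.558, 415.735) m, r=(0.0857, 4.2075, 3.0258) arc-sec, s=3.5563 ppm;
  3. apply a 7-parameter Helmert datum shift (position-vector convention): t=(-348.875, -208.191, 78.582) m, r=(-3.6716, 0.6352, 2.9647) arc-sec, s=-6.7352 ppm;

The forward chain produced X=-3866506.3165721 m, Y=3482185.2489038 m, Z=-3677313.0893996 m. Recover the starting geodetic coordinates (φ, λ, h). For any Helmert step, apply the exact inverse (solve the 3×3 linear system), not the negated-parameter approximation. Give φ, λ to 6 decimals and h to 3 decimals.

φ=-35.436193°, λ=137.978818°, h=770.980 m

start: X=-3866506.3166, Y=3482185.2489, Z=-3677313.0894 m
→ Helmert⁻¹: X=-3866122.1010, Y=3482537.9222, Z=-3677366.3548
→ Helmert⁻¹: X=-3865404.4903, Y=3483014.2691, Z=-3677849.3062
→ geod (Bowring, a=6378137.000): φ=-35.43619300°, λ=137.97881800°, h=770.9800 m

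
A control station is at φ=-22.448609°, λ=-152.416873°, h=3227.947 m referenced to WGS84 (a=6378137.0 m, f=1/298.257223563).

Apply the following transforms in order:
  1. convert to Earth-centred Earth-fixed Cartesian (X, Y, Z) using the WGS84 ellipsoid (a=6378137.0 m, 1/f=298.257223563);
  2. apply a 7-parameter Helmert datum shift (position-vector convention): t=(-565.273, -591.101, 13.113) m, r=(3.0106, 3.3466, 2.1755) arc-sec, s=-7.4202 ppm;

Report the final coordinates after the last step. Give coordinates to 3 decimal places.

X=-5230545.172 m, Y=-2732812.051 m, Z=-2421554.871 m

start: φ=-22.448609°, λ=-152.416873°, h=3227.947 m
→ ECEF (a=6378137.000, f=1/298.257223563): X=-5230008.2335, Y=-2732221.4076, Z=-2421630.9297
→ Helmert 7p (PV): X=-5230545.1721, Y=-2732812.0507, Z=-2421554.8713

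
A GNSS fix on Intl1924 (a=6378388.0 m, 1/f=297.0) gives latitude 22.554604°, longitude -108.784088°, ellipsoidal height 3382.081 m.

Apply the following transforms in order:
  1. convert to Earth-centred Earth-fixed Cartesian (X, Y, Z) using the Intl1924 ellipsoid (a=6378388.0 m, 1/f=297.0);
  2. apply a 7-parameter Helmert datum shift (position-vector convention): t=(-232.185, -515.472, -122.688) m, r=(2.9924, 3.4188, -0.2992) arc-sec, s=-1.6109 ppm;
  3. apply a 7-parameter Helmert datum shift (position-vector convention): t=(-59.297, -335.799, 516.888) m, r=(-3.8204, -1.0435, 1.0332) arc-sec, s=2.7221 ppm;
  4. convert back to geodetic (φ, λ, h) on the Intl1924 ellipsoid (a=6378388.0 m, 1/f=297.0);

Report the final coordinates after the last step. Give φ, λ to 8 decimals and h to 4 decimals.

φ=22.55520686°, λ=-108.78367492°, h=4371.4600 m

start: φ=22.554604°, λ=-108.784088°, h=3382.081 m
→ ECEF (a=6378388.000, f=1/297.0): X=-1898712.5227, Y=-5582512.8409, Z=2432571.0441
→ Helmert 7p (PV): X=-1898909.4275, Y=-5583051.8564, Z=2432394.9196
→ Helmert 7p (PV): X=-1898958.2330, Y=-5583367.3124, Z=2433012.2308
→ geod (Bowring, a=6378388.000): φ=22.55520686°, λ=-108.78367492°, h=4371.4600 m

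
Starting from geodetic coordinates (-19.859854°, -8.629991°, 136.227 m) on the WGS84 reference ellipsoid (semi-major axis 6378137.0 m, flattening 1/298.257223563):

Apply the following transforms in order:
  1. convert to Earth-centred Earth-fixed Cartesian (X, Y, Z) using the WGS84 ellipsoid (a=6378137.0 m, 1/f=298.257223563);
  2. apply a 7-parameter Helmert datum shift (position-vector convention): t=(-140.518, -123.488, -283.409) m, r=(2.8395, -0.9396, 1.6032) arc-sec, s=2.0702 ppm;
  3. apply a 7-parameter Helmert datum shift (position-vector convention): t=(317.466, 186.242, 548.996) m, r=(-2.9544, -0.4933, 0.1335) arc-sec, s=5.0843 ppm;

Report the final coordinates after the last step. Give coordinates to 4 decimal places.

X=5933548.5800 m, Y=-900400.2260 m, Z=-2152865.6972 m

start: φ=-19.859854°, λ=-8.629991°, h=136.227 m
→ ECEF (a=6378137.000, f=1/298.257223563): X=5933306.6422, Y=-900505.2908, Z=-2153157.5984
→ Helmert 7p (PV): X=5933195.2149, Y=-900554.8850, Z=-2153430.8334
→ Helmert 7p (PV): X=5933548.5800, Y=-900400.2260, Z=-2152865.6972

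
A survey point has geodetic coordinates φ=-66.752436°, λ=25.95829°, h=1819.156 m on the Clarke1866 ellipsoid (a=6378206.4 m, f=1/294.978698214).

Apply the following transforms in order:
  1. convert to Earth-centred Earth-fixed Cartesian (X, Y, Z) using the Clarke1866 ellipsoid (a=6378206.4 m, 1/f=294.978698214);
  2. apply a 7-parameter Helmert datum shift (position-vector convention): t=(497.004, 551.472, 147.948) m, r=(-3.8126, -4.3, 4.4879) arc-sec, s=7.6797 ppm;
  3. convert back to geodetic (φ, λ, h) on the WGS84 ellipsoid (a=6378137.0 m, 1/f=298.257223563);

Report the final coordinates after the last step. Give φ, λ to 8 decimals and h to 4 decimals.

φ=-66.74408438°, λ=25.96243858°, h=1872.2928 m

start: φ=-66.752436°, λ=25.958290°, h=1819.156 m
→ ECEF (a=6378206.400, f=1/294.978698214): X=2270665.0733, Y=1105431.8696, Z=-5839053.5369
→ Helmert 7p (PV): X=2271277.1909, Y=1105933.3065, Z=-5838923.5272
→ geod (Bowring, a=6378137.000): φ=-66.74408438°, λ=25.96243858°, h=1872.2928 m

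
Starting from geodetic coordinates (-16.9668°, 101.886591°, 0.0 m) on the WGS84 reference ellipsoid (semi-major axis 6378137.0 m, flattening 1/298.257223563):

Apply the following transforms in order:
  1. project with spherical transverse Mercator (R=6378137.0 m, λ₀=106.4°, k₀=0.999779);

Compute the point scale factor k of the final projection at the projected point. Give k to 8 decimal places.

1.00262304

start: φ=-16.966800°, λ=101.886591°, h=0.000 m
→ into tm (λ₀=106.4°): φ=-16.96680000°, λ−λ₀=-4.51340900°
scale k = 1.00262304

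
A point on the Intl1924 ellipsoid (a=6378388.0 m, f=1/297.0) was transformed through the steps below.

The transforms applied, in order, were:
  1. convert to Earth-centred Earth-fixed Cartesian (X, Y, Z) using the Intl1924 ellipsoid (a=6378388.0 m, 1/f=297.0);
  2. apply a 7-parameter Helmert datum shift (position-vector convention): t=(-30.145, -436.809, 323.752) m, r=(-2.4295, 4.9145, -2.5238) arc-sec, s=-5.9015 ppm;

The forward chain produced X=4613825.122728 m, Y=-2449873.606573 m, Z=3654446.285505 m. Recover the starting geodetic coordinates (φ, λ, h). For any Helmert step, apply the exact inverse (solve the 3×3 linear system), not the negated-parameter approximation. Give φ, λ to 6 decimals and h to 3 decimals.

φ=35.156196°, λ=-27.963425°, h=3682.007 m

start: X=4613825.1227, Y=-2449873.6066, Z=3654446.2855 m
→ Helmert⁻¹: X=4613825.4010, Y=-2449437.8410, Z=3654225.1774
→ geod (Bowring, a=6378388.000): φ=35.15619600°, λ=-27.96342500°, h=3682.0070 m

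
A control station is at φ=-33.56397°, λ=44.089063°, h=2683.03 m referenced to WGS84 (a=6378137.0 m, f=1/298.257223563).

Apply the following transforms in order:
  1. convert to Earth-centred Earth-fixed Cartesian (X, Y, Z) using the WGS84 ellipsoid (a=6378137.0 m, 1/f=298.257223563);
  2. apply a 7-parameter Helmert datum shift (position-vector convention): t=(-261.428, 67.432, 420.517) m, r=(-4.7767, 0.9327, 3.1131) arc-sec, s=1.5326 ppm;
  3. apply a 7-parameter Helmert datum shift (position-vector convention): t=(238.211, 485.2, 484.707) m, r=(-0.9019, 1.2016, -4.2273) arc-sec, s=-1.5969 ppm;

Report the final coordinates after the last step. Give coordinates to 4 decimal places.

X=3822812.4713 m, Y=3703621.9570 m, Z=-3506968.0765 m

start: φ=-33.563970°, λ=44.089063°, h=2683.030 m
→ ECEF (a=6378137.000, f=1/298.257223563): X=3822852.2229, Y=3703186.7754, Z=-3507732.0196
→ Helmert 7p (PV): X=3822524.9010, Y=3703236.3478, Z=-3507419.9239
→ Helmert 7p (PV): X=3822812.4713, Y=3703621.9570, Z=-3506968.0765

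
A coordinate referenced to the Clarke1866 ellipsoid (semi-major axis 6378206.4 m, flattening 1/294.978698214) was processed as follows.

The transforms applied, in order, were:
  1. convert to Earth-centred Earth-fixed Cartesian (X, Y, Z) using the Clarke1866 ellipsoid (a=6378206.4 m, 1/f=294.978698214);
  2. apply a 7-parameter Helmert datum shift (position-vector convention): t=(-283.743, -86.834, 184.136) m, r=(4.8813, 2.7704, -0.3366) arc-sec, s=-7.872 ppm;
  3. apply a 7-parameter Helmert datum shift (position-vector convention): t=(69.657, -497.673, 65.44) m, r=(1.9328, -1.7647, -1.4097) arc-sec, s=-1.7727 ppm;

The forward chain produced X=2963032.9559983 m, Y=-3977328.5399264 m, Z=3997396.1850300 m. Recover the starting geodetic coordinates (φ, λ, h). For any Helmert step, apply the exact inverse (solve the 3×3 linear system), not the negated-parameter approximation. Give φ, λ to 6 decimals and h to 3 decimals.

φ=39.060037°, λ=-53.307367°, h=51.982 m

start: X=2963032.9560, Y=-3977328.5399, Z=3997396.1850 m
→ Helmert⁻¹: X=2963029.9298, Y=-3976780.2090, Z=3997349.7452
→ Helmert⁻¹: X=2963289.8003, Y=-3976625.2464, Z=3997330.9836
→ geod (Bowring, a=6378206.400): φ=39.06003700°, λ=-53.30736700°, h=51.9820 m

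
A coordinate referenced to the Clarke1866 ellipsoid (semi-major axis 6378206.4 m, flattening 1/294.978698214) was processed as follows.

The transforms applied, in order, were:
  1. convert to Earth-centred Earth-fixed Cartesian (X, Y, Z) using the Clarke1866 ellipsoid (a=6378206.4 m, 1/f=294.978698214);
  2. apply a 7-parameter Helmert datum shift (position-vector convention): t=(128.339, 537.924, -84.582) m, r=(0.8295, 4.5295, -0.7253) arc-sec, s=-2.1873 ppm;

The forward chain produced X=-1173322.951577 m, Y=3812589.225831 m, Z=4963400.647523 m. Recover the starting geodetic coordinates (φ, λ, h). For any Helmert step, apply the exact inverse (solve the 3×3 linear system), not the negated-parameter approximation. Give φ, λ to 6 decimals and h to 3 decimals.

start: X=-1173322.9516, Y=3812589.2258, Z=4963400.6475 m
→ Helmert⁻¹: X=-1173576.2575, Y=3812075.4739, Z=4963454.9845
→ geod (Bowring, a=6378206.400): φ=51.40442400°, λ=107.11137800°, h=2460.4290 m

φ=51.404424°, λ=107.111378°, h=2460.429 m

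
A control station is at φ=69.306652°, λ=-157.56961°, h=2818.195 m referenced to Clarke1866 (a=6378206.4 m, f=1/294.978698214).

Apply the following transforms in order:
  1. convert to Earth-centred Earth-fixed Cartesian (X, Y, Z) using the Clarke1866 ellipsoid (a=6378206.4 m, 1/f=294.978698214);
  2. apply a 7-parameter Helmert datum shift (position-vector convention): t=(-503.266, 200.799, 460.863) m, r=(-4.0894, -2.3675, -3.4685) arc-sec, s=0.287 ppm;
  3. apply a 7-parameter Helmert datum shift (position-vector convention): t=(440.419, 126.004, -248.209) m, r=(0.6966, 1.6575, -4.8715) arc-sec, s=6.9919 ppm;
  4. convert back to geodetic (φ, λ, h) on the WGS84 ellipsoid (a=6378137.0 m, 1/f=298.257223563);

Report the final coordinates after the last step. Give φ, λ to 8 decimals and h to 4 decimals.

φ=69.30664574°, λ=-157.58267645°, h=2901.2541 m

start: φ=69.306652°, λ=-157.569610°, h=2818.195 m
→ ECEF (a=6378206.400, f=1/294.978698214): X=-2090443.8919, Y=-862916.2280, Z=5946597.1156
→ Helmert 7p (PV): X=-2091030.5233, Y=-862562.6272, Z=5947052.7993
→ Helmert 7p (PV): X=-2090577.3069, Y=-862413.3530, Z=5946860.0616
→ geod (Bowring, a=6378137.000): φ=69.30664574°, λ=-157.58267645°, h=2901.2541 m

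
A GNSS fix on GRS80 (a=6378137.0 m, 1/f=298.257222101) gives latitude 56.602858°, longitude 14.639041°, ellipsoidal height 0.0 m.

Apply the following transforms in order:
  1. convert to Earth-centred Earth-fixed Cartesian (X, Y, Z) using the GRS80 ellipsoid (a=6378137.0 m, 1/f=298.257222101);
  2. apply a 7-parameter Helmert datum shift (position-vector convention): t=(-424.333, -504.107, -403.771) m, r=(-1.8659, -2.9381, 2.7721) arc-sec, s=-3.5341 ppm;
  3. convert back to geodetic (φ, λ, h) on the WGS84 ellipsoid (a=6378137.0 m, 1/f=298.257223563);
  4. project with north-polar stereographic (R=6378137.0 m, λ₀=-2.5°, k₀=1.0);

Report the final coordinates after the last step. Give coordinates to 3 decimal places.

E=1127327.017 m, N=-3656556.845 m

start: φ=56.602858°, λ=14.639041°, h=0.000 m
→ ECEF (a=6378137.000, f=1/298.257222101): X=3404759.0545, Y=889351.1381, Z=5301685.4897
→ Helmert 7p (PV): X=3404235.2178, Y=888937.6058, Z=5301303.4351
→ geod (Bowring, a=6378137.000): φ=56.60555322°, λ=14.63468128°, h=-655.4624 m
→ stereo (R=6378137.0, λ₀=-2.5°): E=1127327.0169, N=-3656556.8451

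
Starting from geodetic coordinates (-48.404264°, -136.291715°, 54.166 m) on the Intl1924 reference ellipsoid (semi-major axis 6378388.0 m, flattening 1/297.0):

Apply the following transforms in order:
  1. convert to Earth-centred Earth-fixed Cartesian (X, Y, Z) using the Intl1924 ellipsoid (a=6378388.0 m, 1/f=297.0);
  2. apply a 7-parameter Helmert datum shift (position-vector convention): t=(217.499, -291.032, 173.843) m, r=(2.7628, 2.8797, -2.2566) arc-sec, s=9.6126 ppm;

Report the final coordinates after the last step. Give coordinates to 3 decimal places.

start: φ=-48.404264°, λ=-136.291715°, h=54.166 m
→ ECEF (a=6378388.000, f=1/297.0): X=-3066722.9281, Y=-2931472.6155, Z=-4746966.6827
→ Helmert 7p (PV): X=-3066633.2537, Y=-2931694.6919, Z=-4746834.9207

X=-3066633.254 m, Y=-2931694.692 m, Z=-4746834.921 m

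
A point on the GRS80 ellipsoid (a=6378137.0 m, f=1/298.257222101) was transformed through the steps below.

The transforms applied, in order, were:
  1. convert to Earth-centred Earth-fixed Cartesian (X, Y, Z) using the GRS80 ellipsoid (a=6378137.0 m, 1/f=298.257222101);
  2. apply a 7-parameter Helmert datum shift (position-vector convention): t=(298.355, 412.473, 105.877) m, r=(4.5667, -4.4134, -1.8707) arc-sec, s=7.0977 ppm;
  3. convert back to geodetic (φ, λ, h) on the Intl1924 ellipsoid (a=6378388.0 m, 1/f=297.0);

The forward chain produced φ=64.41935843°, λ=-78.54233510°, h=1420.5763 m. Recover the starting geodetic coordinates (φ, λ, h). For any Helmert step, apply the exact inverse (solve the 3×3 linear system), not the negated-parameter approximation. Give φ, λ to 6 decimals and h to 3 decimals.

φ=64.416515°, λ=-78.546564°, h=1605.904 m

start: φ=64.419358°, λ=-78.542335°, h=1420.576 m
→ ECEF (a=6378388.000, f=1/297.0): X=548702.4721, Y=-2707196.0917, Z=5731464.8974
→ Helmert⁻¹: X=548547.4125, Y=-2707457.4796, Z=5731366.5471
→ geod (Bowring, a=6378137.000): φ=64.41651500°, λ=-78.54656400°, h=1605.9040 m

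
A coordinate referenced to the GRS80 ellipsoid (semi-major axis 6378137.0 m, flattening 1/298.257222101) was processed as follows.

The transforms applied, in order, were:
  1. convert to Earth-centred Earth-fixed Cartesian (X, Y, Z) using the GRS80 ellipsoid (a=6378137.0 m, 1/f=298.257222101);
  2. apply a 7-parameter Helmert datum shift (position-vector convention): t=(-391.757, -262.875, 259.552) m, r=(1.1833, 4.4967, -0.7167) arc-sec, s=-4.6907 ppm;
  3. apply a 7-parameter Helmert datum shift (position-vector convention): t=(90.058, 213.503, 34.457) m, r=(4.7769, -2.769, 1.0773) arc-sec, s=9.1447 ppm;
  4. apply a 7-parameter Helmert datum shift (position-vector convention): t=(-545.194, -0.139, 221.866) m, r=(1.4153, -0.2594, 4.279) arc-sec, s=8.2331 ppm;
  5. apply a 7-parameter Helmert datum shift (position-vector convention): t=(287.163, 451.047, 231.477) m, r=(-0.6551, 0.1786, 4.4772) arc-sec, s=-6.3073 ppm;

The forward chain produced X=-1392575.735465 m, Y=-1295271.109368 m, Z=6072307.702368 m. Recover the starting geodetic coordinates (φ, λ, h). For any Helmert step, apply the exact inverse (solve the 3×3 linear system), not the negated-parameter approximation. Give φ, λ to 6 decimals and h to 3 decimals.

φ=72.719001°, λ=-137.060847°, h=3720.275 m

start: X=-1392575.7355, Y=-1295271.1094, Z=6072307.7024 m
→ Helmert⁻¹: X=-1392905.0664, Y=-1295719.3795, Z=6072109.2027
→ Helmert⁻¹: X=-1392367.6513, Y=-1295638.0255, Z=6071847.9878
→ Helmert⁻¹: X=-1392370.2322, Y=-1295691.7889, Z=6071806.7053
→ Helmert⁻¹: X=-1392112.8671, Y=-1295404.9962, Z=6071552.7158
→ geod (Bowring, a=6378137.000): φ=72.71900100°, λ=-137.06084700°, h=3720.2750 m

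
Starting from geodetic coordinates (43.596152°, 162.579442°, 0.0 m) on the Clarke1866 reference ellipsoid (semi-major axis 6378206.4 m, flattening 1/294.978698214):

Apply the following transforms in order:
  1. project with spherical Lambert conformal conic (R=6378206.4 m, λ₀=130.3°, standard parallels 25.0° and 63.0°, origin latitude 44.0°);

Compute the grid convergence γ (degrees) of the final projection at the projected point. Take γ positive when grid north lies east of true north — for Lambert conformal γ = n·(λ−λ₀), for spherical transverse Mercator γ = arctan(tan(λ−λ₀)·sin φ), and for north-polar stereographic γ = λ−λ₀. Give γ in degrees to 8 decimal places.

start: φ=43.596152°, λ=162.579442°, h=0.000 m
→ into lcc (λ₀=130.3°): φ=43.59615200°, λ−λ₀=32.27944200°
convergence γ = 22.86563169°

22.86563169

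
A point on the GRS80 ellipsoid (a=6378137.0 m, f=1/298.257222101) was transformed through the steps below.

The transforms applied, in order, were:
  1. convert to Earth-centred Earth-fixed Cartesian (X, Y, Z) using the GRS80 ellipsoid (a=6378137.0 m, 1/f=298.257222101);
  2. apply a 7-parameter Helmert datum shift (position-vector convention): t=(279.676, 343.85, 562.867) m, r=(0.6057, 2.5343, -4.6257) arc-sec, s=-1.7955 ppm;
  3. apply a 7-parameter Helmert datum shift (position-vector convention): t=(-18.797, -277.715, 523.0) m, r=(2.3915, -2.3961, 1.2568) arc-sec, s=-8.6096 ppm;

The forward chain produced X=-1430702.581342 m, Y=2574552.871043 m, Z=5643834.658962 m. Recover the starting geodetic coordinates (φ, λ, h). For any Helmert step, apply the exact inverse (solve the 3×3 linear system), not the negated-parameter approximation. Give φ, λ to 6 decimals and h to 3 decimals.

φ=62.592735°, λ=119.066614°, h=3990.528 m

start: X=-1430702.5813, Y=2574552.8710, Z=5643834.6590 m
→ Helmert⁻¹: X=-1430614.8561, Y=2574926.9022, Z=5643347.0104
→ Helmert⁻¹: X=-1431024.1693, Y=2574572.1528, Z=5642769.1323
→ geod (Bowring, a=6378137.000): φ=62.59273500°, λ=119.06661400°, h=3990.5280 m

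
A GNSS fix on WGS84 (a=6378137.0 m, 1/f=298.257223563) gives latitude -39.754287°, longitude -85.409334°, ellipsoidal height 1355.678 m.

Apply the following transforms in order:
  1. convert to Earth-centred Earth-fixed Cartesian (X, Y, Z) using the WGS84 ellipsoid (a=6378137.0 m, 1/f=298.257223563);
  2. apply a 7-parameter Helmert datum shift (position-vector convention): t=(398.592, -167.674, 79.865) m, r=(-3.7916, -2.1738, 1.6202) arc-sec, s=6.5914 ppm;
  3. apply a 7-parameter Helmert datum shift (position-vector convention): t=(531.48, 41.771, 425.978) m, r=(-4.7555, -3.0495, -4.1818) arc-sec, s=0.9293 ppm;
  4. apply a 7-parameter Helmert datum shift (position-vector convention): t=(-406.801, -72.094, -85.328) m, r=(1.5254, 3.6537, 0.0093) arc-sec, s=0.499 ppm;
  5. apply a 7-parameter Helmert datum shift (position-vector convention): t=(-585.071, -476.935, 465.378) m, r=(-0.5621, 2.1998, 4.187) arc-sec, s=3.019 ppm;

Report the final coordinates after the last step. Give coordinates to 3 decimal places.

start: φ=-39.754287°, λ=-85.409334°, h=1355.678 m
→ ECEF (a=6378137.000, f=1/298.257223563): X=393078.7757, Y=-4895485.9440, Z=-4057915.7048
→ Helmert 7p (PV): X=393561.1788, Y=-4895757.3924, Z=-4057768.4542
→ Helmert 7p (PV): X=394053.7599, Y=-4895821.7032, Z=-4057227.5551
→ Helmert 7p (PV): X=393575.5080, Y=-4895866.2179, Z=-4057358.0942
→ Helmert 7p (PV): X=393047.7358, Y=-4896361.0011, Z=-4056895.8208

X=393047.736 m, Y=-4896361.001 m, Z=-4056895.821 m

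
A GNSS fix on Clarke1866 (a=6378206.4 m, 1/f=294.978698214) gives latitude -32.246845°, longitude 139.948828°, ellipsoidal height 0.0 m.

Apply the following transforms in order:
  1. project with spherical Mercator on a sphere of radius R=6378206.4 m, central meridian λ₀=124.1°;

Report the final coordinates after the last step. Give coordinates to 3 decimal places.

start: φ=-32.246845°, λ=139.948828°, h=0.000 m
→ merc (R=6378206.4, λ₀=124.1°): E=1764302.6597, N=-3795797.9646

E=1764302.660 m, N=-3795797.965 m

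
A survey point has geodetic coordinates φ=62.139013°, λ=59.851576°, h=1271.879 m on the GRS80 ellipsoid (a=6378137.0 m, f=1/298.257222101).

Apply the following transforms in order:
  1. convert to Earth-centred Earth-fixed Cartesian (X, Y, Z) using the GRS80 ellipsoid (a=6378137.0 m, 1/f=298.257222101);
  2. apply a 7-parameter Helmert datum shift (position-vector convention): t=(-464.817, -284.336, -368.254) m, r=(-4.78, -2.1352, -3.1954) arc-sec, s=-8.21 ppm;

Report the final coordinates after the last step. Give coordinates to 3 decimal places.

X=1500757.962 m, Y=2584561.721 m, Z=5616437.657 m

start: φ=62.139013°, λ=59.851576°, h=1271.879 m
→ ECEF (a=6378137.000, f=1/298.257222101): X=1501253.2066, Y=2584760.3691, Z=5616896.3840
→ Helmert 7p (PV): X=1500757.9622, Y=2584561.7209, Z=5616437.6568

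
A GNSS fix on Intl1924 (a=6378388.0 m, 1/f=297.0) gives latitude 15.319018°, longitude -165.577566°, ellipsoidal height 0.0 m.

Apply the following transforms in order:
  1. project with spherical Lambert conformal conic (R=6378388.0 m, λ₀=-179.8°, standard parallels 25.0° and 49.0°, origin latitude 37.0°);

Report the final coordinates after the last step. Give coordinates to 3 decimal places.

start: φ=15.319018°, λ=-165.577566°, h=0.000 m
→ lcc (R=6378388.0, λ₀=-179.8°): E=1594647.3419, N=-2297601.2117

E=1594647.342 m, N=-2297601.212 m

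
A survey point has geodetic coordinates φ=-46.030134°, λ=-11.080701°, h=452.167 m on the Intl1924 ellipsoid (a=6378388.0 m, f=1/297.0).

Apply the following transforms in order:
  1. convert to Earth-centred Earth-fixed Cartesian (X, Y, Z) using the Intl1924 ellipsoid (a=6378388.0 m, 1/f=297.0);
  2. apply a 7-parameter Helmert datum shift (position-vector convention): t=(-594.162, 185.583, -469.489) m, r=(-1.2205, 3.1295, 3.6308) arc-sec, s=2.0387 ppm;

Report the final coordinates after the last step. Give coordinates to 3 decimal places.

start: φ=-46.030134°, λ=-11.080701°, h=452.167 m
→ ECEF (a=6378388.000, f=1/297.0): X=4353724.8543, Y=-852644.0413, Z=-4567982.2909
→ Helmert 7p (PV): X=4353085.2703, Y=-852410.5890, Z=-4568522.1034

X=4353085.270 m, Y=-852410.589 m, Z=-4568522.103 m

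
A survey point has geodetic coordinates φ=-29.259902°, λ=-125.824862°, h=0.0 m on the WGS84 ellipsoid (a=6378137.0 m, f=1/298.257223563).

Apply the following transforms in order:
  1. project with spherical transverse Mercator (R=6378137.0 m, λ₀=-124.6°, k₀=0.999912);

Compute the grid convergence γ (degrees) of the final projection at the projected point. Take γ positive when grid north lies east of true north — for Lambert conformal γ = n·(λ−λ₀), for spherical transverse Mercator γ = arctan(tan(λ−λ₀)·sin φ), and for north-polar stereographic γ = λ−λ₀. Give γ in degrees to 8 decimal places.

start: φ=-29.259902°, λ=-125.824862°, h=0.000 m
→ into tm (λ₀=-124.6°): φ=-29.25990200°, λ−λ₀=-1.22486200°
convergence γ = 0.59874770°

0.59874770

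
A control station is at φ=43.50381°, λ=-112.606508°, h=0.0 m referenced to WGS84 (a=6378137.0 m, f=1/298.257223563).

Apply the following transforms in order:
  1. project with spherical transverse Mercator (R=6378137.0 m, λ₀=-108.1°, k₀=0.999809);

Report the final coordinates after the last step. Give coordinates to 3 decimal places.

E=-363819.669 m, N=4851756.978 m

start: φ=43.503810°, λ=-112.606508°, h=0.000 m
→ tm (R=6378137.0, λ₀=-108.1°): E=-363819.6692, N=4851756.9782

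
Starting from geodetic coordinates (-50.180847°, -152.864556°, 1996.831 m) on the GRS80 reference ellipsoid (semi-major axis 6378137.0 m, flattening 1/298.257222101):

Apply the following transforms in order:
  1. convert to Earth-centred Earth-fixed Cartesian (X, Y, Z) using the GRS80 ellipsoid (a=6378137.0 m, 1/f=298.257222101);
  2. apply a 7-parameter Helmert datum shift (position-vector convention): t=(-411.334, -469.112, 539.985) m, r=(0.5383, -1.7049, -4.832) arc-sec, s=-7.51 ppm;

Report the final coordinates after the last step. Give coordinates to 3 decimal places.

X=-3643508.665 m, Y=-1867481.103 m, Z=-4876686.934 m

start: φ=-50.180847°, λ=-152.864556°, h=1996.831 m
→ ECEF (a=6378137.000, f=1/298.257222101): X=-3643121.2645, Y=-1867124.0852, Z=-4877228.5616
→ Helmert 7p (PV): X=-3643508.6650, Y=-1867481.1030, Z=-4876686.9336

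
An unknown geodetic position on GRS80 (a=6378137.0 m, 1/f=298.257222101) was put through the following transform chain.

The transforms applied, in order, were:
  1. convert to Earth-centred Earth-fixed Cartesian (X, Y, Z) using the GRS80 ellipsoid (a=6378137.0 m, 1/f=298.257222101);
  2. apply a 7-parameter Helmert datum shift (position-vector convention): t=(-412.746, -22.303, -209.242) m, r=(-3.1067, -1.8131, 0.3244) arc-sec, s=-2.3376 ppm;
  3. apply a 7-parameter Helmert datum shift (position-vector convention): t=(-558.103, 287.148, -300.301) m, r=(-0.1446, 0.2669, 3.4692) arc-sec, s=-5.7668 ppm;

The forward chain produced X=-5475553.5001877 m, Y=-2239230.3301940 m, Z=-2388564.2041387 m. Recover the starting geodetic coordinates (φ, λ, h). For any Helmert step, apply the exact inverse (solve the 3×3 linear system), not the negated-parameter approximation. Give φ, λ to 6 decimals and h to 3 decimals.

start: X=-5475553.5002, Y=-2239230.3302, Z=-2388564.2041 m
→ Helmert⁻¹: X=-5475061.5456, Y=-2239436.6329, Z=-2388286.3303
→ Helmert⁻¹: X=-5474686.1107, Y=-2239374.9862, Z=-2388068.2762
→ geod (Bowring, a=6378137.000): φ=-22.11936300°, λ=-157.75339100°, h=3733.4370 m

φ=-22.119363°, λ=-157.753391°, h=3733.437 m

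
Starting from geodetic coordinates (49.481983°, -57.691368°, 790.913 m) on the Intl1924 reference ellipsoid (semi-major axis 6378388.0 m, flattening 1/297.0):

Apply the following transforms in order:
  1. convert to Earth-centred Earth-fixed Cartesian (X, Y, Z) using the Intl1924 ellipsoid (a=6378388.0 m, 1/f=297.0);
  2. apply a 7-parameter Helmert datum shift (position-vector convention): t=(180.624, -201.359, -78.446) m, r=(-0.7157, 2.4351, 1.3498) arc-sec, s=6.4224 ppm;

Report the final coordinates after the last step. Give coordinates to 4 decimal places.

start: φ=49.481983°, λ=-57.691368°, h=790.913 m
→ ECEF (a=6378388.000, f=1/297.0): X=2219450.2958, Y=-3509652.4211, Z=4826248.5166
→ Helmert 7p (PV): X=2219725.1190, Y=-3509845.0500, Z=4826187.0423

X=2219725.1190 m, Y=-3509845.0500 m, Z=4826187.0423 m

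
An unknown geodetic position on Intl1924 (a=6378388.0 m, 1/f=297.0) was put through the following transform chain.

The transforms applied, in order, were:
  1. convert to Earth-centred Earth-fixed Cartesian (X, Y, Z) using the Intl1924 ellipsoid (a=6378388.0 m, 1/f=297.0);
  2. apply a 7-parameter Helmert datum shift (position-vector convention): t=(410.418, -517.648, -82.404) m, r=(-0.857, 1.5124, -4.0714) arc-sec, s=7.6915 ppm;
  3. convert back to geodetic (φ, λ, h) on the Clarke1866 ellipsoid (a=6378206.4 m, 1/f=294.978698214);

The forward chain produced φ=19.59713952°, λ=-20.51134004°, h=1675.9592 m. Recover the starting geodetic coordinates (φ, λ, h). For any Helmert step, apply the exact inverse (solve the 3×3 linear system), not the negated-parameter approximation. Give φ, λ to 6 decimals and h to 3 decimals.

start: φ=19.597140°, λ=-20.511340°, h=1675.959 m
→ ECEF (a=6378206.400, f=1/294.978698214): X=5631429.1535, Y=-2106775.5629, Z=2126170.8647
→ Helmert⁻¹: X=5631001.4069, Y=-2106139.4004, Z=2126269.4524
→ geod (Bowring, a=6378388.000): φ=19.59903300°, λ=-20.50709000°, h=923.5920 m

φ=19.599033°, λ=-20.507090°, h=923.592 m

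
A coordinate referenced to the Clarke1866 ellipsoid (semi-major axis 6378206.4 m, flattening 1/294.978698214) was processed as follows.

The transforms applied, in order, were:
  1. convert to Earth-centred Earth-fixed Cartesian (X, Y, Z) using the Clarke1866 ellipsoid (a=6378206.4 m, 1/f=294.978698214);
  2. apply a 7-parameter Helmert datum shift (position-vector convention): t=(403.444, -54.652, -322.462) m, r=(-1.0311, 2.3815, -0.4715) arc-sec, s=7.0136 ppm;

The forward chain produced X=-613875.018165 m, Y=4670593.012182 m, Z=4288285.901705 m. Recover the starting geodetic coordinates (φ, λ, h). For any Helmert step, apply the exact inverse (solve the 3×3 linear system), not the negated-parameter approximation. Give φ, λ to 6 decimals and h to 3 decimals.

φ=42.507523°, λ=97.493238°, h=2167.807 m

start: X=-613875.0182, Y=4670593.0122, Z=4288285.9017 m
→ Helmert⁻¹: X=-614334.3458, Y=4670592.0637, Z=4288594.5402
→ geod (Bowring, a=6378206.400): φ=42.50752300°, λ=97.49323800°, h=2167.8070 m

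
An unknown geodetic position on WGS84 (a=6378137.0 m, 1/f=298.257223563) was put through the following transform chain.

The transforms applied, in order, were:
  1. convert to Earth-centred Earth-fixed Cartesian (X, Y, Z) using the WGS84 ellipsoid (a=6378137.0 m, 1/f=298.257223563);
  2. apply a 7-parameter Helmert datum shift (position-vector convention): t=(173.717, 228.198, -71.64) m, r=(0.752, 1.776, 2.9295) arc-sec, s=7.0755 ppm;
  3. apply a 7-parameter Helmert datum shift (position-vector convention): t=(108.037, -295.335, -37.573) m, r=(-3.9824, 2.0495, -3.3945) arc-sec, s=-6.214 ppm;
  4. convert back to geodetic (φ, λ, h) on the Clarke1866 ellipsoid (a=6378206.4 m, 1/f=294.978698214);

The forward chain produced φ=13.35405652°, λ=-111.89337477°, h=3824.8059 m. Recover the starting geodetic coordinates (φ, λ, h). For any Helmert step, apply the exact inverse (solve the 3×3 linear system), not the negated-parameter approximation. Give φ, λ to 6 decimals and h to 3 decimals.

φ=13.352728°, λ=-111.896042°, h=3942.686 m

start: φ=13.354057°, λ=-111.893375°, h=3824.806 m
→ ECEF (a=6378206.400, f=1/294.978698214): X=-2315808.1134, Y=-5762679.0166, Z=1464336.5883
→ Helmert⁻¹: X=-2315850.2575, Y=-5762485.8718, Z=1464248.9925
→ Helmert⁻¹: X=-2316102.0402, Y=-5762635.0627, Z=1464311.3389
→ geod (Bowring, a=6378137.000): φ=13.35272800°, λ=-111.89604200°, h=3942.6860 m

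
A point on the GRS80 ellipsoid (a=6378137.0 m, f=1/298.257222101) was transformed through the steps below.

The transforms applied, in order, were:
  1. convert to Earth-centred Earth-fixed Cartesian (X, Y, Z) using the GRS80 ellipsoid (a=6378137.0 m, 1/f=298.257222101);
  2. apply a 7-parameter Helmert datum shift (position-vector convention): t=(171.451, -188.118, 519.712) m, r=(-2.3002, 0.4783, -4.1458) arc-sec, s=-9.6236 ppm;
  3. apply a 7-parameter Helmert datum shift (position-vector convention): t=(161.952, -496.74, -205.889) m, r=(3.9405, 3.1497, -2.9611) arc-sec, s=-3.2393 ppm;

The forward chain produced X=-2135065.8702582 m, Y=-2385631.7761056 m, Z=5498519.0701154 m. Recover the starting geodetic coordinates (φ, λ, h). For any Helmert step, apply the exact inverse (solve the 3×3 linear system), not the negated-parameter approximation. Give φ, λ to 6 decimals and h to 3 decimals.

φ=59.957369°, λ=-131.840007°, h=180.880 m

start: X=-2135065.8703, Y=-2385631.7761, Z=5498519.0701 m
→ Helmert⁻¹: X=-2135284.4663, Y=-2385068.3674, Z=5498755.7296
→ Helmert⁻¹: X=-2135441.2807, Y=-2385007.4367, Z=5498257.3823
→ geod (Bowring, a=6378137.000): φ=59.95736900°, λ=-131.84000700°, h=180.8800 m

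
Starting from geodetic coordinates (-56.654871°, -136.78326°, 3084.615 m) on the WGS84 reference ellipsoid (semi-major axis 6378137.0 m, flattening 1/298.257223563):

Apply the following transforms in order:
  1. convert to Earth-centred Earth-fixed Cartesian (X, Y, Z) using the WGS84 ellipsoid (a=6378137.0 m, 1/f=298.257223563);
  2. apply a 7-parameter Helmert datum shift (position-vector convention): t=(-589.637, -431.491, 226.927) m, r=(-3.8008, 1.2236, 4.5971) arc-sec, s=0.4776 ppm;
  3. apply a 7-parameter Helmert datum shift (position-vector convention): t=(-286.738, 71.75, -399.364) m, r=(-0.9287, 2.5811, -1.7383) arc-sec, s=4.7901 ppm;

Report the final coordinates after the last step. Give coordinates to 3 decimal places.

start: φ=-56.654871°, λ=-136.783260°, h=3084.615 m
→ ECEF (a=6378137.000, f=1/298.257223563): X=-2562244.1295, Y=-2407516.5350, Z=-5307448.1449
→ Helmert 7p (PV): X=-2562812.8177, Y=-2408104.0808, Z=-5307164.1902
→ Helmert 7p (PV): X=-2563198.5379, Y=-2408046.1631, Z=-5307546.0636

X=-2563198.538 m, Y=-2408046.163 m, Z=-5307546.064 m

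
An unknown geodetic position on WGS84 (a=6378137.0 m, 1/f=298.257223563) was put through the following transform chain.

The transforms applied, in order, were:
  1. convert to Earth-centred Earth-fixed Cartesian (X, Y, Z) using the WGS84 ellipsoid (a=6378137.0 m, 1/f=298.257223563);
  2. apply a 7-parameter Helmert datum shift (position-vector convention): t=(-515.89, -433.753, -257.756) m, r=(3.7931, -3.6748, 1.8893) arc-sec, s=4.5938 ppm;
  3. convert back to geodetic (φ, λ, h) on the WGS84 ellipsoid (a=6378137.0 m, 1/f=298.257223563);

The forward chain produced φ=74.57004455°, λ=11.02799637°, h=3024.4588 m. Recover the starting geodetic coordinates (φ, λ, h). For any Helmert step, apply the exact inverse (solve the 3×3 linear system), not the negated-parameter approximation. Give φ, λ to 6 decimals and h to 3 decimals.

φ=74.564375°, λ=11.041488°, h=3400.294 m

start: φ=74.570045°, λ=11.027996°, h=3024.459 m
→ ECEF (a=6378137.000, f=1/298.257223563): X=1671626.1203, Y=325778.9492, Z=6129086.5910
→ Helmert⁻¹: X=1672246.5165, Y=326308.6008, Z=6129280.3969
→ geod (Bowring, a=6378137.000): φ=74.56437500°, λ=11.04148800°, h=3400.2940 m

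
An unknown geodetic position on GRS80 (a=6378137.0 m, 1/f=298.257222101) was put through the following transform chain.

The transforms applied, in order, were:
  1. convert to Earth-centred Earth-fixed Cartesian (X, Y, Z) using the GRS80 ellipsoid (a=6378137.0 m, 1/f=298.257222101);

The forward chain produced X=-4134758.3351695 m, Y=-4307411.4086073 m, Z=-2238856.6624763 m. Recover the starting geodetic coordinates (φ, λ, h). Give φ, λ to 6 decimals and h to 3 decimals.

φ=-20.681347°, λ=-133.828392°, h=1226.114 m

start: X=-4134758.3352, Y=-4307411.4086, Z=-2238856.6625 m
→ geod (Bowring, a=6378137.000): φ=-20.68134700°, λ=-133.82839200°, h=1226.1140 m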